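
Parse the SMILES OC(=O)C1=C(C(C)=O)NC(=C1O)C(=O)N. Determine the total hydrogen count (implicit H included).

8

Walk through each heavy atom and fill implicit hydrogens from standard valence (C 4, N 3, O 2, S 2, halogen 1):
  atom 1: O, bond orders sum to 1 (valence 2) → 1 H
  atom 2: C, bond orders sum to 4 (valence 4) → 0 H
  atom 3: O, bond orders sum to 2 (valence 2) → 0 H
  atom 4: C, bond orders sum to 4 (valence 4) → 0 H
  atom 5: C, bond orders sum to 4 (valence 4) → 0 H
  atom 6: C, bond orders sum to 4 (valence 4) → 0 H
  atom 7: C, bond orders sum to 1 (valence 4) → 3 H
  atom 8: O, bond orders sum to 2 (valence 2) → 0 H
  atom 9: N, bond orders sum to 2 (valence 3) → 1 H
  atom 10: C, bond orders sum to 4 (valence 4) → 0 H
  atom 11: C, bond orders sum to 4 (valence 4) → 0 H
  atom 12: O, bond orders sum to 1 (valence 2) → 1 H
  atom 13: C, bond orders sum to 4 (valence 4) → 0 H
  atom 14: O, bond orders sum to 2 (valence 2) → 0 H
  atom 15: N, bond orders sum to 1 (valence 3) → 2 H
Total hydrogens: 8.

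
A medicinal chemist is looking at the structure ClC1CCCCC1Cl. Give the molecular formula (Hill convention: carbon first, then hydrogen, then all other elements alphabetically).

C6H10Cl2

Walk through each heavy atom and fill implicit hydrogens from standard valence (C 4, N 3, O 2, S 2, halogen 1):
  atom 1: Cl (halogen, monovalent) → 0 H
  atom 2: C, bond orders sum to 3 (valence 4) → 1 H
  atom 3: C, bond orders sum to 2 (valence 4) → 2 H
  atom 4: C, bond orders sum to 2 (valence 4) → 2 H
  atom 5: C, bond orders sum to 2 (valence 4) → 2 H
  atom 6: C, bond orders sum to 2 (valence 4) → 2 H
  atom 7: C, bond orders sum to 3 (valence 4) → 1 H
  atom 8: Cl (halogen, monovalent) → 0 H
Totals → C:6, H:10, Cl:2.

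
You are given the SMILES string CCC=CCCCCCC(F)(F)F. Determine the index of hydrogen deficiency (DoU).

1

Molecular formula: C10H17F3.
DoU = (2C + 2 + N − H − X) / 2, where X is the halogen count and O/S are ignored.
    = (2·10 + 2 + 0 − 17 − 3) / 2 = 2 / 2 = 1.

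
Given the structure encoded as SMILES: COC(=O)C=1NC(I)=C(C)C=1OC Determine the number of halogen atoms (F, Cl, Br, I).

Halogen atoms appear at heavy-atom position 8 (1×I).
Other groups present: 1 ester, 1 ether.
Halogen count: 1.

1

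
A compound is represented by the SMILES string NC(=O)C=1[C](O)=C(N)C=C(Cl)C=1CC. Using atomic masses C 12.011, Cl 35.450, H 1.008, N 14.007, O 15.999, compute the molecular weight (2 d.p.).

214.65 g/mol

First, the molecular formula is C9H11ClN2O2 (counting implicit H from valence).
  C: 9 × 12.011 = 108.099
  Cl: 1 × 35.450 = 35.450
  H: 11 × 1.008 = 11.088
  N: 2 × 14.007 = 28.014
  O: 2 × 15.999 = 31.998
Sum: 9×12.011 + 1×35.450 + 11×1.008 + 2×14.007 + 2×15.999 = 214.649 → 214.65 g/mol.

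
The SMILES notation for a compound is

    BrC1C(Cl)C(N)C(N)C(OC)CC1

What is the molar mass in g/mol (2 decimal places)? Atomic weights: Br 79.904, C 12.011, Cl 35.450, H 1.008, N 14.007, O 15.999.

271.58 g/mol

First, the molecular formula is C8H16BrClN2O (counting implicit H from valence).
  Br: 1 × 79.904 = 79.904
  C: 8 × 12.011 = 96.088
  Cl: 1 × 35.450 = 35.450
  H: 16 × 1.008 = 16.128
  N: 2 × 14.007 = 28.014
  O: 1 × 15.999 = 15.999
Sum: 1×79.904 + 8×12.011 + 1×35.450 + 16×1.008 + 2×14.007 + 1×15.999 = 271.583 → 271.58 g/mol.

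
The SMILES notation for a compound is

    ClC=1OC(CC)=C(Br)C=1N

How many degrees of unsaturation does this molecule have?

Molecular formula: C6H7BrClNO.
DoU = (2C + 2 + N − H − X) / 2, where X is the halogen count and O/S are ignored.
    = (2·6 + 2 + 1 − 7 − 2) / 2 = 6 / 2 = 3.

3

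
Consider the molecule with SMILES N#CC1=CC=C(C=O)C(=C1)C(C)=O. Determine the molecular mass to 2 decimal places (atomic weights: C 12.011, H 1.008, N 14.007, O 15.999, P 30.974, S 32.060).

173.17 g/mol

First, the molecular formula is C10H7NO2 (counting implicit H from valence).
  C: 10 × 12.011 = 120.110
  H: 7 × 1.008 = 7.056
  N: 1 × 14.007 = 14.007
  O: 2 × 15.999 = 31.998
Sum: 10×12.011 + 7×1.008 + 1×14.007 + 2×15.999 = 173.171 → 173.17 g/mol.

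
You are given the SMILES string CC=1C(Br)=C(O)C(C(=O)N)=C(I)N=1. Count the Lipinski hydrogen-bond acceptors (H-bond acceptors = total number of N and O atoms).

N atoms: 2; O atoms: 2.
Lipinski HBA = 2 + 2 = 4.

4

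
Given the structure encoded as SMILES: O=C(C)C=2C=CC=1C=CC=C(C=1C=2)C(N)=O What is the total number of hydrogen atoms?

11

Walk through each heavy atom and fill implicit hydrogens from standard valence (C 4, N 3, O 2, S 2, halogen 1):
  atom 1: O, bond orders sum to 2 (valence 2) → 0 H
  atom 2: C, bond orders sum to 4 (valence 4) → 0 H
  atom 3: C, bond orders sum to 1 (valence 4) → 3 H
  atom 4: C, bond orders sum to 4 (valence 4) → 0 H
  atom 5: C, bond orders sum to 3 (valence 4) → 1 H
  atom 6: C, bond orders sum to 3 (valence 4) → 1 H
  atom 7: C, bond orders sum to 4 (valence 4) → 0 H
  atom 8: C, bond orders sum to 3 (valence 4) → 1 H
  atom 9: C, bond orders sum to 3 (valence 4) → 1 H
  atom 10: C, bond orders sum to 3 (valence 4) → 1 H
  atom 11: C, bond orders sum to 4 (valence 4) → 0 H
  atom 12: C, bond orders sum to 4 (valence 4) → 0 H
  atom 13: C, bond orders sum to 3 (valence 4) → 1 H
  atom 14: C, bond orders sum to 4 (valence 4) → 0 H
  atom 15: N, bond orders sum to 1 (valence 3) → 2 H
  atom 16: O, bond orders sum to 2 (valence 2) → 0 H
Total hydrogens: 11.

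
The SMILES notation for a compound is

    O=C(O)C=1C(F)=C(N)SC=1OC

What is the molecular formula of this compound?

Walk through each heavy atom and fill implicit hydrogens from standard valence (C 4, N 3, O 2, S 2, halogen 1):
  atom 1: O, bond orders sum to 2 (valence 2) → 0 H
  atom 2: C, bond orders sum to 4 (valence 4) → 0 H
  atom 3: O, bond orders sum to 1 (valence 2) → 1 H
  atom 4: C, bond orders sum to 4 (valence 4) → 0 H
  atom 5: C, bond orders sum to 4 (valence 4) → 0 H
  atom 6: F (halogen, monovalent) → 0 H
  atom 7: C, bond orders sum to 4 (valence 4) → 0 H
  atom 8: N, bond orders sum to 1 (valence 3) → 2 H
  atom 9: S, bond orders sum to 2 (valence 2) → 0 H
  atom 10: C, bond orders sum to 4 (valence 4) → 0 H
  atom 11: O, bond orders sum to 2 (valence 2) → 0 H
  atom 12: C, bond orders sum to 1 (valence 4) → 3 H
Totals → C:6, H:6, F:1, N:1, O:3, S:1.

C6H6FNO3S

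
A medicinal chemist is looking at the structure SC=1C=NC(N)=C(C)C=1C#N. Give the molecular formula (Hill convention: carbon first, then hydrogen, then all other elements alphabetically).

Walk through each heavy atom and fill implicit hydrogens from standard valence (C 4, N 3, O 2, S 2, halogen 1):
  atom 1: S, bond orders sum to 1 (valence 2) → 1 H
  atom 2: C, bond orders sum to 4 (valence 4) → 0 H
  atom 3: C, bond orders sum to 3 (valence 4) → 1 H
  atom 4: N, bond orders sum to 3 (valence 3) → 0 H
  atom 5: C, bond orders sum to 4 (valence 4) → 0 H
  atom 6: N, bond orders sum to 1 (valence 3) → 2 H
  atom 7: C, bond orders sum to 4 (valence 4) → 0 H
  atom 8: C, bond orders sum to 1 (valence 4) → 3 H
  atom 9: C, bond orders sum to 4 (valence 4) → 0 H
  atom 10: C, bond orders sum to 4 (valence 4) → 0 H
  atom 11: N, bond orders sum to 3 (valence 3) → 0 H
Totals → C:7, H:7, N:3, S:1.

C7H7N3S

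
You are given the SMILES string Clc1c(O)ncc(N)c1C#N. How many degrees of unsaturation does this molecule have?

Molecular formula: C6H4ClN3O.
DoU = (2C + 2 + N − H − X) / 2, where X is the halogen count and O/S are ignored.
    = (2·6 + 2 + 3 − 4 − 1) / 2 = 12 / 2 = 6.

6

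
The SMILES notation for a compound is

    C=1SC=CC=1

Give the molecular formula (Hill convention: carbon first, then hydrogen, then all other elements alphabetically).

Walk through each heavy atom and fill implicit hydrogens from standard valence (C 4, N 3, O 2, S 2, halogen 1):
  atom 1: C, bond orders sum to 3 (valence 4) → 1 H
  atom 2: S, bond orders sum to 2 (valence 2) → 0 H
  atom 3: C, bond orders sum to 3 (valence 4) → 1 H
  atom 4: C, bond orders sum to 3 (valence 4) → 1 H
  atom 5: C, bond orders sum to 3 (valence 4) → 1 H
Totals → C:4, H:4, S:1.
In Hill order: C4H4S.

C4H4S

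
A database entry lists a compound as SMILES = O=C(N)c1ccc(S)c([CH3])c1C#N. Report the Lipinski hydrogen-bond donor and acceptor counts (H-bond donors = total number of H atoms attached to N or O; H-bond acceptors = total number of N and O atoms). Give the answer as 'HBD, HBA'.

2, 3

Donors: find every N or O and count the H atoms it carries.
  atom 1 (O): bond orders sum to 2 → 0 H
  atom 3 (N): bond orders sum to 1 → 2 H
  atom 13 (N): bond orders sum to 3 → 0 H
Lipinski HBD = 2.
Acceptors: N atoms = 2, O atoms = 1 → HBA = 3.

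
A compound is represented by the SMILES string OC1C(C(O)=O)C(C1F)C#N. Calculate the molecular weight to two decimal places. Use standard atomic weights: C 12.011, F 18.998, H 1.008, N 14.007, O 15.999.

159.12 g/mol

First, the molecular formula is C6H6FNO3 (counting implicit H from valence).
  C: 6 × 12.011 = 72.066
  F: 1 × 18.998 = 18.998
  H: 6 × 1.008 = 6.048
  N: 1 × 14.007 = 14.007
  O: 3 × 15.999 = 47.997
Sum: 6×12.011 + 1×18.998 + 6×1.008 + 1×14.007 + 3×15.999 = 159.116 → 159.12 g/mol.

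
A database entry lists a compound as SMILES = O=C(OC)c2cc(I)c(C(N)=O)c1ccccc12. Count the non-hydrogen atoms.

18

Every atom symbol written in the SMILES (organic subset) is one heavy atom; implicit H are not written.
Heavy atoms by element → C:13, I:1, N:1, O:3.
Total: 18.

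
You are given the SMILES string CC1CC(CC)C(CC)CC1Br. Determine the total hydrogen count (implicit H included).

21

Walk through each heavy atom and fill implicit hydrogens from standard valence (C 4, N 3, O 2, S 2, halogen 1):
  atom 1: C, bond orders sum to 1 (valence 4) → 3 H
  atom 2: C, bond orders sum to 3 (valence 4) → 1 H
  atom 3: C, bond orders sum to 2 (valence 4) → 2 H
  atom 4: C, bond orders sum to 3 (valence 4) → 1 H
  atom 5: C, bond orders sum to 2 (valence 4) → 2 H
  atom 6: C, bond orders sum to 1 (valence 4) → 3 H
  atom 7: C, bond orders sum to 3 (valence 4) → 1 H
  atom 8: C, bond orders sum to 2 (valence 4) → 2 H
  atom 9: C, bond orders sum to 1 (valence 4) → 3 H
  atom 10: C, bond orders sum to 2 (valence 4) → 2 H
  atom 11: C, bond orders sum to 3 (valence 4) → 1 H
  atom 12: Br (halogen, monovalent) → 0 H
Total hydrogens: 21.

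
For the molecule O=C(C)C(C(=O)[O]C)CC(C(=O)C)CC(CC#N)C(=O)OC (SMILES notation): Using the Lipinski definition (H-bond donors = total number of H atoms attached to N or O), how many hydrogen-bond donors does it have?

Donors: find every N or O and count the H atoms it carries.
  atom 1 (O): bond orders sum to 2 → 0 H
  atom 6 (O): bond orders sum to 2 → 0 H
  atom 7 (O): bond orders sum to 2 → 0 H
  atom 12 (O): bond orders sum to 2 → 0 H
  atom 18 (N): bond orders sum to 3 → 0 H
  atom 20 (O): bond orders sum to 2 → 0 H
  atom 21 (O): bond orders sum to 2 → 0 H
Lipinski HBD = 0.

0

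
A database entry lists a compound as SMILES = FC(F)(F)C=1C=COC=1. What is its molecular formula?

C5H3F3O

Walk through each heavy atom and fill implicit hydrogens from standard valence (C 4, N 3, O 2, S 2, halogen 1):
  atom 1: F (halogen, monovalent) → 0 H
  atom 2: C, bond orders sum to 4 (valence 4) → 0 H
  atom 3: F (halogen, monovalent) → 0 H
  atom 4: F (halogen, monovalent) → 0 H
  atom 5: C, bond orders sum to 4 (valence 4) → 0 H
  atom 6: C, bond orders sum to 3 (valence 4) → 1 H
  atom 7: C, bond orders sum to 3 (valence 4) → 1 H
  atom 8: O, bond orders sum to 2 (valence 2) → 0 H
  atom 9: C, bond orders sum to 3 (valence 4) → 1 H
Totals → C:5, H:3, F:3, O:1.
In Hill order: C5H3F3O.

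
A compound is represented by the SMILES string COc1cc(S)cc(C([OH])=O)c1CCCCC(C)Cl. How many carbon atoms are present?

Count every carbon token in the SMILES (each C, including those in ring-closure positions and inside branches).
Carbon count: 14.

14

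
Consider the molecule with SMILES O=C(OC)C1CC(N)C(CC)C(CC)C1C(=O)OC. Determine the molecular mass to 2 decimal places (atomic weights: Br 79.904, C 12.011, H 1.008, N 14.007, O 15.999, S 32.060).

First, the molecular formula is C14H25NO4 (counting implicit H from valence).
  C: 14 × 12.011 = 168.154
  H: 25 × 1.008 = 25.200
  N: 1 × 14.007 = 14.007
  O: 4 × 15.999 = 63.996
Sum: 14×12.011 + 25×1.008 + 1×14.007 + 4×15.999 = 271.357 → 271.36 g/mol.

271.36 g/mol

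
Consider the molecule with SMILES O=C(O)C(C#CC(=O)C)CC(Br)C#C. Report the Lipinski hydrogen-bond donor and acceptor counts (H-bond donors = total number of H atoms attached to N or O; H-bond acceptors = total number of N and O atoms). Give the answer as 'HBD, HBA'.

Donors: find every N or O and count the H atoms it carries.
  atom 1 (O): bond orders sum to 2 → 0 H
  atom 3 (O): bond orders sum to 1 → 1 H
  atom 8 (O): bond orders sum to 2 → 0 H
Lipinski HBD = 1.
Acceptors: N atoms = 0, O atoms = 3 → HBA = 3.

1, 3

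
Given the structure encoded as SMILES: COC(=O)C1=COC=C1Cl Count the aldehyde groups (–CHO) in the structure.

Scan the SMILES for the aldehyde motif — none present.
Groups that are present: 1 ester.

0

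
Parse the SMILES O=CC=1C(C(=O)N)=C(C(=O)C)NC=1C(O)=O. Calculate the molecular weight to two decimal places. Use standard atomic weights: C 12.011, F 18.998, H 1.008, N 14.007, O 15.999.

First, the molecular formula is C9H8N2O5 (counting implicit H from valence).
  C: 9 × 12.011 = 108.099
  H: 8 × 1.008 = 8.064
  N: 2 × 14.007 = 28.014
  O: 5 × 15.999 = 79.995
Sum: 9×12.011 + 8×1.008 + 2×14.007 + 5×15.999 = 224.172 → 224.17 g/mol.

224.17 g/mol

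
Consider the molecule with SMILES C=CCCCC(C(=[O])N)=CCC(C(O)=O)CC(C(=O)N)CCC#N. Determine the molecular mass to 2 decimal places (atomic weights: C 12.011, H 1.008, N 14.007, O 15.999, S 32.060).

First, the molecular formula is C17H25N3O4 (counting implicit H from valence).
  C: 17 × 12.011 = 204.187
  H: 25 × 1.008 = 25.200
  N: 3 × 14.007 = 42.021
  O: 4 × 15.999 = 63.996
Sum: 17×12.011 + 25×1.008 + 3×14.007 + 4×15.999 = 335.404 → 335.40 g/mol.

335.40 g/mol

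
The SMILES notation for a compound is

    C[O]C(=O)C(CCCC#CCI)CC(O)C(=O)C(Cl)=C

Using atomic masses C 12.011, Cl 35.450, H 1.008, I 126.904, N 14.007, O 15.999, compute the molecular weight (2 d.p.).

412.65 g/mol

First, the molecular formula is C14H18ClIO4 (counting implicit H from valence).
  C: 14 × 12.011 = 168.154
  Cl: 1 × 35.450 = 35.450
  H: 18 × 1.008 = 18.144
  I: 1 × 126.904 = 126.904
  O: 4 × 15.999 = 63.996
Sum: 14×12.011 + 1×35.450 + 18×1.008 + 1×126.904 + 4×15.999 = 412.648 → 412.65 g/mol.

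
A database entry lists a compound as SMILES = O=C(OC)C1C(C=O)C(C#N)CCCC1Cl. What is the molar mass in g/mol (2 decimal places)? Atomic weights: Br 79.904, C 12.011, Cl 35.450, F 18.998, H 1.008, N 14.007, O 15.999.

First, the molecular formula is C11H14ClNO3 (counting implicit H from valence).
  C: 11 × 12.011 = 132.121
  Cl: 1 × 35.450 = 35.450
  H: 14 × 1.008 = 14.112
  N: 1 × 14.007 = 14.007
  O: 3 × 15.999 = 47.997
Sum: 11×12.011 + 1×35.450 + 14×1.008 + 1×14.007 + 3×15.999 = 243.687 → 243.69 g/mol.

243.69 g/mol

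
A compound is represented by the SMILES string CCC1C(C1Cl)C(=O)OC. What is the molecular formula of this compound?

C7H11ClO2

Walk through each heavy atom and fill implicit hydrogens from standard valence (C 4, N 3, O 2, S 2, halogen 1):
  atom 1: C, bond orders sum to 1 (valence 4) → 3 H
  atom 2: C, bond orders sum to 2 (valence 4) → 2 H
  atom 3: C, bond orders sum to 3 (valence 4) → 1 H
  atom 4: C, bond orders sum to 3 (valence 4) → 1 H
  atom 5: C, bond orders sum to 3 (valence 4) → 1 H
  atom 6: Cl (halogen, monovalent) → 0 H
  atom 7: C, bond orders sum to 4 (valence 4) → 0 H
  atom 8: O, bond orders sum to 2 (valence 2) → 0 H
  atom 9: O, bond orders sum to 2 (valence 2) → 0 H
  atom 10: C, bond orders sum to 1 (valence 4) → 3 H
Totals → C:7, H:11, Cl:1, O:2.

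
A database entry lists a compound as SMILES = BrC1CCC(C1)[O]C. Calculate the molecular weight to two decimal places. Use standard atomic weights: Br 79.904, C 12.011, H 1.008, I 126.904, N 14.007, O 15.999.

179.06 g/mol

First, the molecular formula is C6H11BrO (counting implicit H from valence).
  Br: 1 × 79.904 = 79.904
  C: 6 × 12.011 = 72.066
  H: 11 × 1.008 = 11.088
  O: 1 × 15.999 = 15.999
Sum: 1×79.904 + 6×12.011 + 11×1.008 + 1×15.999 = 179.057 → 179.06 g/mol.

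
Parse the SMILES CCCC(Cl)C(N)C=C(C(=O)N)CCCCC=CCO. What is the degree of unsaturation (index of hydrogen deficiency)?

3

Degree of unsaturation = (number of rings) + (number of π bonds).
Ring closures in the SMILES: 0.
π bonds: 3 double bonds (each 1 DoU) → 3 DoU from unsaturation.
Total DoU = 0 + 3 = 3.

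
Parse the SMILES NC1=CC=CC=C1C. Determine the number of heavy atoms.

Every atom symbol written in the SMILES (organic subset) is one heavy atom; implicit H are not written.
Heavy atoms by element → C:7, N:1.
Total: 8.

8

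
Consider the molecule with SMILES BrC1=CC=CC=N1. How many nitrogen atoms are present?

Scan the SMILES for N atoms (remember two-letter symbols like Cl and Br are single atoms).
Nitrogen count: 1.

1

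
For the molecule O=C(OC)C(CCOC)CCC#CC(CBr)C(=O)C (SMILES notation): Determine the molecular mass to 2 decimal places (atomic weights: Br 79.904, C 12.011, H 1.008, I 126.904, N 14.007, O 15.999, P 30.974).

333.22 g/mol

First, the molecular formula is C14H21BrO4 (counting implicit H from valence).
  Br: 1 × 79.904 = 79.904
  C: 14 × 12.011 = 168.154
  H: 21 × 1.008 = 21.168
  O: 4 × 15.999 = 63.996
Sum: 1×79.904 + 14×12.011 + 21×1.008 + 4×15.999 = 333.222 → 333.22 g/mol.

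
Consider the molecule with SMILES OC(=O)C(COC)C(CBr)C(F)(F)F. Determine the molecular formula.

Walk through each heavy atom and fill implicit hydrogens from standard valence (C 4, N 3, O 2, S 2, halogen 1):
  atom 1: O, bond orders sum to 1 (valence 2) → 1 H
  atom 2: C, bond orders sum to 4 (valence 4) → 0 H
  atom 3: O, bond orders sum to 2 (valence 2) → 0 H
  atom 4: C, bond orders sum to 3 (valence 4) → 1 H
  atom 5: C, bond orders sum to 2 (valence 4) → 2 H
  atom 6: O, bond orders sum to 2 (valence 2) → 0 H
  atom 7: C, bond orders sum to 1 (valence 4) → 3 H
  atom 8: C, bond orders sum to 3 (valence 4) → 1 H
  atom 9: C, bond orders sum to 2 (valence 4) → 2 H
  atom 10: Br (halogen, monovalent) → 0 H
  atom 11: C, bond orders sum to 4 (valence 4) → 0 H
  atom 12: F (halogen, monovalent) → 0 H
  atom 13: F (halogen, monovalent) → 0 H
  atom 14: F (halogen, monovalent) → 0 H
Totals → C:7, H:10, Br:1, F:3, O:3.

C7H10BrF3O3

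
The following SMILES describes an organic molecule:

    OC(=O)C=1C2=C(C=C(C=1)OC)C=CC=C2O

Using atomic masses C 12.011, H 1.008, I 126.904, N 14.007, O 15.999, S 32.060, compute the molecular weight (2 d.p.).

218.21 g/mol

First, the molecular formula is C12H10O4 (counting implicit H from valence).
  C: 12 × 12.011 = 144.132
  H: 10 × 1.008 = 10.080
  O: 4 × 15.999 = 63.996
Sum: 12×12.011 + 10×1.008 + 4×15.999 = 218.208 → 218.21 g/mol.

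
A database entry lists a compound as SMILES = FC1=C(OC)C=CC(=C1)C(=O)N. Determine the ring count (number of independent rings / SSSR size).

In SMILES, each pair of matching ring-closure digits denotes one ring-closing bond; the number of such bonds equals the number of independent rings.
Ring-closure bonds here: 1.

1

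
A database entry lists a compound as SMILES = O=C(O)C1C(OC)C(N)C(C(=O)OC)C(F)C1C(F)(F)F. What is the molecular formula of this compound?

Walk through each heavy atom and fill implicit hydrogens from standard valence (C 4, N 3, O 2, S 2, halogen 1):
  atom 1: O, bond orders sum to 2 (valence 2) → 0 H
  atom 2: C, bond orders sum to 4 (valence 4) → 0 H
  atom 3: O, bond orders sum to 1 (valence 2) → 1 H
  atom 4: C, bond orders sum to 3 (valence 4) → 1 H
  atom 5: C, bond orders sum to 3 (valence 4) → 1 H
  atom 6: O, bond orders sum to 2 (valence 2) → 0 H
  atom 7: C, bond orders sum to 1 (valence 4) → 3 H
  atom 8: C, bond orders sum to 3 (valence 4) → 1 H
  atom 9: N, bond orders sum to 1 (valence 3) → 2 H
  atom 10: C, bond orders sum to 3 (valence 4) → 1 H
  atom 11: C, bond orders sum to 4 (valence 4) → 0 H
  atom 12: O, bond orders sum to 2 (valence 2) → 0 H
  atom 13: O, bond orders sum to 2 (valence 2) → 0 H
  atom 14: C, bond orders sum to 1 (valence 4) → 3 H
  atom 15: C, bond orders sum to 3 (valence 4) → 1 H
  atom 16: F (halogen, monovalent) → 0 H
  atom 17: C, bond orders sum to 3 (valence 4) → 1 H
  atom 18: C, bond orders sum to 4 (valence 4) → 0 H
  atom 19: F (halogen, monovalent) → 0 H
  atom 20: F (halogen, monovalent) → 0 H
  atom 21: F (halogen, monovalent) → 0 H
Totals → C:11, H:15, F:4, N:1, O:5.

C11H15F4NO5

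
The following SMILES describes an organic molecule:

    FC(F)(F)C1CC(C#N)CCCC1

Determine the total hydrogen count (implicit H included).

12

Walk through each heavy atom and fill implicit hydrogens from standard valence (C 4, N 3, O 2, S 2, halogen 1):
  atom 1: F (halogen, monovalent) → 0 H
  atom 2: C, bond orders sum to 4 (valence 4) → 0 H
  atom 3: F (halogen, monovalent) → 0 H
  atom 4: F (halogen, monovalent) → 0 H
  atom 5: C, bond orders sum to 3 (valence 4) → 1 H
  atom 6: C, bond orders sum to 2 (valence 4) → 2 H
  atom 7: C, bond orders sum to 3 (valence 4) → 1 H
  atom 8: C, bond orders sum to 4 (valence 4) → 0 H
  atom 9: N, bond orders sum to 3 (valence 3) → 0 H
  atom 10: C, bond orders sum to 2 (valence 4) → 2 H
  atom 11: C, bond orders sum to 2 (valence 4) → 2 H
  atom 12: C, bond orders sum to 2 (valence 4) → 2 H
  atom 13: C, bond orders sum to 2 (valence 4) → 2 H
Total hydrogens: 12.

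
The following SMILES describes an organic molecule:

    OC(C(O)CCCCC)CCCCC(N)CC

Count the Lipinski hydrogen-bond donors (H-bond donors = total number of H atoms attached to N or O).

4

Donors: find every N or O and count the H atoms it carries.
  atom 1 (O): bond orders sum to 1 → 1 H
  atom 4 (O): bond orders sum to 1 → 1 H
  atom 15 (N): bond orders sum to 1 → 2 H
Lipinski HBD = 4.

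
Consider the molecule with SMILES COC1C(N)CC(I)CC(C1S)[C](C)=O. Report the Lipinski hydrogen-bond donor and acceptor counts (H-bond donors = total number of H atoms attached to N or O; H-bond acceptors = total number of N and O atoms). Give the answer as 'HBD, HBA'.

2, 3

Donors: find every N or O and count the H atoms it carries.
  atom 2 (O): bond orders sum to 2 → 0 H
  atom 5 (N): bond orders sum to 1 → 2 H
  atom 15 (O): bond orders sum to 2 → 0 H
Lipinski HBD = 2.
Acceptors: N atoms = 1, O atoms = 2 → HBA = 3.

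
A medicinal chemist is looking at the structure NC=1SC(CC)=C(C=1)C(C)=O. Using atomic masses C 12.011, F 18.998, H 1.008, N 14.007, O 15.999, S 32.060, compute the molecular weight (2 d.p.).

169.24 g/mol

First, the molecular formula is C8H11NOS (counting implicit H from valence).
  C: 8 × 12.011 = 96.088
  H: 11 × 1.008 = 11.088
  N: 1 × 14.007 = 14.007
  O: 1 × 15.999 = 15.999
  S: 1 × 32.060 = 32.060
Sum: 8×12.011 + 11×1.008 + 1×14.007 + 1×15.999 + 1×32.060 = 169.242 → 169.24 g/mol.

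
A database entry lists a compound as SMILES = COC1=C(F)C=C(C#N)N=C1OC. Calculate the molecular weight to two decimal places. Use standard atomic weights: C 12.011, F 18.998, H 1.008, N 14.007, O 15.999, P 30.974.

First, the molecular formula is C8H7FN2O2 (counting implicit H from valence).
  C: 8 × 12.011 = 96.088
  F: 1 × 18.998 = 18.998
  H: 7 × 1.008 = 7.056
  N: 2 × 14.007 = 28.014
  O: 2 × 15.999 = 31.998
Sum: 8×12.011 + 1×18.998 + 7×1.008 + 2×14.007 + 2×15.999 = 182.154 → 182.15 g/mol.

182.15 g/mol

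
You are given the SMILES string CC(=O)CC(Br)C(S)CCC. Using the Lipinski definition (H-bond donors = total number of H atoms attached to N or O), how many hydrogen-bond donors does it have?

Donors: find every N or O and count the H atoms it carries.
  atom 3 (O): bond orders sum to 2 → 0 H
Lipinski HBD = 0.

0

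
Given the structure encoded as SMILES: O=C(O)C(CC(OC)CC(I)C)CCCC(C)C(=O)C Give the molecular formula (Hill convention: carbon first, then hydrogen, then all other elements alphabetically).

C15H27IO4

Walk through each heavy atom and fill implicit hydrogens from standard valence (C 4, N 3, O 2, S 2, halogen 1):
  atom 1: O, bond orders sum to 2 (valence 2) → 0 H
  atom 2: C, bond orders sum to 4 (valence 4) → 0 H
  atom 3: O, bond orders sum to 1 (valence 2) → 1 H
  atom 4: C, bond orders sum to 3 (valence 4) → 1 H
  atom 5: C, bond orders sum to 2 (valence 4) → 2 H
  atom 6: C, bond orders sum to 3 (valence 4) → 1 H
  atom 7: O, bond orders sum to 2 (valence 2) → 0 H
  atom 8: C, bond orders sum to 1 (valence 4) → 3 H
  atom 9: C, bond orders sum to 2 (valence 4) → 2 H
  atom 10: C, bond orders sum to 3 (valence 4) → 1 H
  atom 11: I (halogen, monovalent) → 0 H
  atom 12: C, bond orders sum to 1 (valence 4) → 3 H
  atom 13: C, bond orders sum to 2 (valence 4) → 2 H
  atom 14: C, bond orders sum to 2 (valence 4) → 2 H
  atom 15: C, bond orders sum to 2 (valence 4) → 2 H
  atom 16: C, bond orders sum to 3 (valence 4) → 1 H
  atom 17: C, bond orders sum to 1 (valence 4) → 3 H
  atom 18: C, bond orders sum to 4 (valence 4) → 0 H
  atom 19: O, bond orders sum to 2 (valence 2) → 0 H
  atom 20: C, bond orders sum to 1 (valence 4) → 3 H
Totals → C:15, H:27, I:1, O:4.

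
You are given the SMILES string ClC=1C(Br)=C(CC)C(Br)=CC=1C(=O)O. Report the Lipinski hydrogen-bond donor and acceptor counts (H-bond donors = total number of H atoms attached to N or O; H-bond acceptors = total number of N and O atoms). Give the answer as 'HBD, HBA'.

Donors: find every N or O and count the H atoms it carries.
  atom 13 (O): bond orders sum to 2 → 0 H
  atom 14 (O): bond orders sum to 1 → 1 H
Lipinski HBD = 1.
Acceptors: N atoms = 0, O atoms = 2 → HBA = 2.

1, 2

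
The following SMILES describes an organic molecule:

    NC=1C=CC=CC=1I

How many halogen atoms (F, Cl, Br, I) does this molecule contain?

1

Halogen atoms appear at heavy-atom position 8 (1×I).
Other groups present: 1 primary amine.
Halogen count: 1.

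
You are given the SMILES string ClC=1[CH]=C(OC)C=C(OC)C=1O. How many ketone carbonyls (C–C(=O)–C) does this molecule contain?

Scan the SMILES for the ketone motif — none present.
Groups that are present: 2 ether, 1 hydroxyl.

0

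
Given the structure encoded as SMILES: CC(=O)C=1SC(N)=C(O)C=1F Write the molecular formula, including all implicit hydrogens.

Walk through each heavy atom and fill implicit hydrogens from standard valence (C 4, N 3, O 2, S 2, halogen 1):
  atom 1: C, bond orders sum to 1 (valence 4) → 3 H
  atom 2: C, bond orders sum to 4 (valence 4) → 0 H
  atom 3: O, bond orders sum to 2 (valence 2) → 0 H
  atom 4: C, bond orders sum to 4 (valence 4) → 0 H
  atom 5: S, bond orders sum to 2 (valence 2) → 0 H
  atom 6: C, bond orders sum to 4 (valence 4) → 0 H
  atom 7: N, bond orders sum to 1 (valence 3) → 2 H
  atom 8: C, bond orders sum to 4 (valence 4) → 0 H
  atom 9: O, bond orders sum to 1 (valence 2) → 1 H
  atom 10: C, bond orders sum to 4 (valence 4) → 0 H
  atom 11: F (halogen, monovalent) → 0 H
Totals → C:6, H:6, F:1, N:1, O:2, S:1.

C6H6FNO2S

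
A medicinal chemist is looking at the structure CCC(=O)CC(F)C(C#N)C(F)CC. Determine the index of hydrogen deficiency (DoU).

3

Degree of unsaturation = (number of rings) + (number of π bonds).
Ring closures in the SMILES: 0.
π bonds: 1 double bond (each 1 DoU), 1 triple bond (each 2 DoU) → 3 DoU from unsaturation.
Total DoU = 0 + 3 = 3.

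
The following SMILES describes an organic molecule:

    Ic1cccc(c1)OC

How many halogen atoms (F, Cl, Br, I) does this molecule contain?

1

Halogen atoms appear at heavy-atom position 1 (1×I).
Other groups present: 1 ether.
Halogen count: 1.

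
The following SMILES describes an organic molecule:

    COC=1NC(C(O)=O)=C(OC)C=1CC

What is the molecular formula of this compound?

C9H13NO4

Walk through each heavy atom and fill implicit hydrogens from standard valence (C 4, N 3, O 2, S 2, halogen 1):
  atom 1: C, bond orders sum to 1 (valence 4) → 3 H
  atom 2: O, bond orders sum to 2 (valence 2) → 0 H
  atom 3: C, bond orders sum to 4 (valence 4) → 0 H
  atom 4: N, bond orders sum to 2 (valence 3) → 1 H
  atom 5: C, bond orders sum to 4 (valence 4) → 0 H
  atom 6: C, bond orders sum to 4 (valence 4) → 0 H
  atom 7: O, bond orders sum to 1 (valence 2) → 1 H
  atom 8: O, bond orders sum to 2 (valence 2) → 0 H
  atom 9: C, bond orders sum to 4 (valence 4) → 0 H
  atom 10: O, bond orders sum to 2 (valence 2) → 0 H
  atom 11: C, bond orders sum to 1 (valence 4) → 3 H
  atom 12: C, bond orders sum to 4 (valence 4) → 0 H
  atom 13: C, bond orders sum to 2 (valence 4) → 2 H
  atom 14: C, bond orders sum to 1 (valence 4) → 3 H
Totals → C:9, H:13, N:1, O:4.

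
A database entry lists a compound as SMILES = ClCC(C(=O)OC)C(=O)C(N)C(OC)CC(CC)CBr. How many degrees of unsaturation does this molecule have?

2

Molecular formula: C13H23BrClNO4.
DoU = (2C + 2 + N − H − X) / 2, where X is the halogen count and O/S are ignored.
    = (2·13 + 2 + 1 − 23 − 2) / 2 = 4 / 2 = 2.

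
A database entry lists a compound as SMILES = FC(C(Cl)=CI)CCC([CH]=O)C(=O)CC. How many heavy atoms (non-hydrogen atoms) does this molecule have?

15

Every atom symbol written in the SMILES (organic subset) is one heavy atom; implicit H are not written.
Heavy atoms by element → C:10, Cl:1, F:1, I:1, O:2.
Total: 15.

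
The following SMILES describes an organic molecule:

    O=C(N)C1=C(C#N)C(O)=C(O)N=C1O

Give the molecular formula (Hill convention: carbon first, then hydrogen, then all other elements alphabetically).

C7H5N3O4

Walk through each heavy atom and fill implicit hydrogens from standard valence (C 4, N 3, O 2, S 2, halogen 1):
  atom 1: O, bond orders sum to 2 (valence 2) → 0 H
  atom 2: C, bond orders sum to 4 (valence 4) → 0 H
  atom 3: N, bond orders sum to 1 (valence 3) → 2 H
  atom 4: C, bond orders sum to 4 (valence 4) → 0 H
  atom 5: C, bond orders sum to 4 (valence 4) → 0 H
  atom 6: C, bond orders sum to 4 (valence 4) → 0 H
  atom 7: N, bond orders sum to 3 (valence 3) → 0 H
  atom 8: C, bond orders sum to 4 (valence 4) → 0 H
  atom 9: O, bond orders sum to 1 (valence 2) → 1 H
  atom 10: C, bond orders sum to 4 (valence 4) → 0 H
  atom 11: O, bond orders sum to 1 (valence 2) → 1 H
  atom 12: N, bond orders sum to 3 (valence 3) → 0 H
  atom 13: C, bond orders sum to 4 (valence 4) → 0 H
  atom 14: O, bond orders sum to 1 (valence 2) → 1 H
Totals → C:7, H:5, N:3, O:4.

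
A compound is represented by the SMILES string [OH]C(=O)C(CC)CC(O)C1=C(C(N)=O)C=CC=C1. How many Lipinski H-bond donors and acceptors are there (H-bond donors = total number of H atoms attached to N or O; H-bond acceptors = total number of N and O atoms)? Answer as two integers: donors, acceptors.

Donors: find every N or O and count the H atoms it carries.
  atom 1 (O): bond orders sum to 1 → 1 H
  atom 3 (O): bond orders sum to 2 → 0 H
  atom 9 (O): bond orders sum to 1 → 1 H
  atom 13 (N): bond orders sum to 1 → 2 H
  atom 14 (O): bond orders sum to 2 → 0 H
Lipinski HBD = 4.
Acceptors: N atoms = 1, O atoms = 4 → HBA = 5.

4, 5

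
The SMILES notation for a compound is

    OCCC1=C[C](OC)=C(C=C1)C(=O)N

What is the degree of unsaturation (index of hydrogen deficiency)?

Molecular formula: C10H13NO3.
DoU = (2C + 2 + N − H − X) / 2, where X is the halogen count and O/S are ignored.
    = (2·10 + 2 + 1 − 13 − 0) / 2 = 10 / 2 = 5.

5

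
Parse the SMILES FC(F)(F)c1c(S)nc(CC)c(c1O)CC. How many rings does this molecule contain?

1

In SMILES, each pair of matching ring-closure digits denotes one ring-closing bond; the number of such bonds equals the number of independent rings.
Ring-closure bonds here: 1.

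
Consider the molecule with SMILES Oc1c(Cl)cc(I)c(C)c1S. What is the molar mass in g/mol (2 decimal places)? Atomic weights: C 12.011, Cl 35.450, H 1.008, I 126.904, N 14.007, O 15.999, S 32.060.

First, the molecular formula is C7H6ClIOS (counting implicit H from valence).
  C: 7 × 12.011 = 84.077
  Cl: 1 × 35.450 = 35.450
  H: 6 × 1.008 = 6.048
  I: 1 × 126.904 = 126.904
  O: 1 × 15.999 = 15.999
  S: 1 × 32.060 = 32.060
Sum: 7×12.011 + 1×35.450 + 6×1.008 + 1×126.904 + 1×15.999 + 1×32.060 = 300.538 → 300.54 g/mol.

300.54 g/mol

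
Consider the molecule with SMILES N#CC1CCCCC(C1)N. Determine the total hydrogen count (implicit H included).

14

Walk through each heavy atom and fill implicit hydrogens from standard valence (C 4, N 3, O 2, S 2, halogen 1):
  atom 1: N, bond orders sum to 3 (valence 3) → 0 H
  atom 2: C, bond orders sum to 4 (valence 4) → 0 H
  atom 3: C, bond orders sum to 3 (valence 4) → 1 H
  atom 4: C, bond orders sum to 2 (valence 4) → 2 H
  atom 5: C, bond orders sum to 2 (valence 4) → 2 H
  atom 6: C, bond orders sum to 2 (valence 4) → 2 H
  atom 7: C, bond orders sum to 2 (valence 4) → 2 H
  atom 8: C, bond orders sum to 3 (valence 4) → 1 H
  atom 9: C, bond orders sum to 2 (valence 4) → 2 H
  atom 10: N, bond orders sum to 1 (valence 3) → 2 H
Total hydrogens: 14.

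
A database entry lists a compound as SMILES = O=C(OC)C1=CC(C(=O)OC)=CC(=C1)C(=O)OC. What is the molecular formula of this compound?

C12H12O6

Walk through each heavy atom and fill implicit hydrogens from standard valence (C 4, N 3, O 2, S 2, halogen 1):
  atom 1: O, bond orders sum to 2 (valence 2) → 0 H
  atom 2: C, bond orders sum to 4 (valence 4) → 0 H
  atom 3: O, bond orders sum to 2 (valence 2) → 0 H
  atom 4: C, bond orders sum to 1 (valence 4) → 3 H
  atom 5: C, bond orders sum to 4 (valence 4) → 0 H
  atom 6: C, bond orders sum to 3 (valence 4) → 1 H
  atom 7: C, bond orders sum to 4 (valence 4) → 0 H
  atom 8: C, bond orders sum to 4 (valence 4) → 0 H
  atom 9: O, bond orders sum to 2 (valence 2) → 0 H
  atom 10: O, bond orders sum to 2 (valence 2) → 0 H
  atom 11: C, bond orders sum to 1 (valence 4) → 3 H
  atom 12: C, bond orders sum to 3 (valence 4) → 1 H
  atom 13: C, bond orders sum to 4 (valence 4) → 0 H
  atom 14: C, bond orders sum to 3 (valence 4) → 1 H
  atom 15: C, bond orders sum to 4 (valence 4) → 0 H
  atom 16: O, bond orders sum to 2 (valence 2) → 0 H
  atom 17: O, bond orders sum to 2 (valence 2) → 0 H
  atom 18: C, bond orders sum to 1 (valence 4) → 3 H
Totals → C:12, H:12, O:6.
In Hill order: C12H12O6.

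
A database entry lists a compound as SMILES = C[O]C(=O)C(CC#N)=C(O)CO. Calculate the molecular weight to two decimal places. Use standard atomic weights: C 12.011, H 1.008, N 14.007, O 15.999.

171.15 g/mol

First, the molecular formula is C7H9NO4 (counting implicit H from valence).
  C: 7 × 12.011 = 84.077
  H: 9 × 1.008 = 9.072
  N: 1 × 14.007 = 14.007
  O: 4 × 15.999 = 63.996
Sum: 7×12.011 + 9×1.008 + 1×14.007 + 4×15.999 = 171.152 → 171.15 g/mol.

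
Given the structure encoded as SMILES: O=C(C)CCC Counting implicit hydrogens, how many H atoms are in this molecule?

Walk through each heavy atom and fill implicit hydrogens from standard valence (C 4, N 3, O 2, S 2, halogen 1):
  atom 1: O, bond orders sum to 2 (valence 2) → 0 H
  atom 2: C, bond orders sum to 4 (valence 4) → 0 H
  atom 3: C, bond orders sum to 1 (valence 4) → 3 H
  atom 4: C, bond orders sum to 2 (valence 4) → 2 H
  atom 5: C, bond orders sum to 2 (valence 4) → 2 H
  atom 6: C, bond orders sum to 1 (valence 4) → 3 H
Total hydrogens: 10.

10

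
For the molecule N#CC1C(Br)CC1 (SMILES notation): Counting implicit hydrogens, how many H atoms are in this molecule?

6

Walk through each heavy atom and fill implicit hydrogens from standard valence (C 4, N 3, O 2, S 2, halogen 1):
  atom 1: N, bond orders sum to 3 (valence 3) → 0 H
  atom 2: C, bond orders sum to 4 (valence 4) → 0 H
  atom 3: C, bond orders sum to 3 (valence 4) → 1 H
  atom 4: C, bond orders sum to 3 (valence 4) → 1 H
  atom 5: Br (halogen, monovalent) → 0 H
  atom 6: C, bond orders sum to 2 (valence 4) → 2 H
  atom 7: C, bond orders sum to 2 (valence 4) → 2 H
Total hydrogens: 6.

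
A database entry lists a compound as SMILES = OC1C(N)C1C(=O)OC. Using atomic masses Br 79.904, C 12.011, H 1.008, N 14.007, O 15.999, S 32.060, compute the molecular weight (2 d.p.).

131.13 g/mol

First, the molecular formula is C5H9NO3 (counting implicit H from valence).
  C: 5 × 12.011 = 60.055
  H: 9 × 1.008 = 9.072
  N: 1 × 14.007 = 14.007
  O: 3 × 15.999 = 47.997
Sum: 5×12.011 + 9×1.008 + 1×14.007 + 3×15.999 = 131.131 → 131.13 g/mol.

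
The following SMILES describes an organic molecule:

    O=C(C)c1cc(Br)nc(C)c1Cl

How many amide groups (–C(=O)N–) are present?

Scan the SMILES for the amide motif — none present.
Groups that are present: 1 ketone.

0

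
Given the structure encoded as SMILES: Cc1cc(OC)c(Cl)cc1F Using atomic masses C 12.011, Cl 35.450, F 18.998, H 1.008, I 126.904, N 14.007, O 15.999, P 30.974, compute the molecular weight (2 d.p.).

First, the molecular formula is C8H8ClFO (counting implicit H from valence).
  C: 8 × 12.011 = 96.088
  Cl: 1 × 35.450 = 35.450
  F: 1 × 18.998 = 18.998
  H: 8 × 1.008 = 8.064
  O: 1 × 15.999 = 15.999
Sum: 8×12.011 + 1×35.450 + 1×18.998 + 8×1.008 + 1×15.999 = 174.599 → 174.60 g/mol.

174.60 g/mol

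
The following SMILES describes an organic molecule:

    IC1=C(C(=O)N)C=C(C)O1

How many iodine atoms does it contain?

1

Scan the SMILES for I atoms (remember two-letter symbols like Cl and Br are single atoms).
Iodine count: 1.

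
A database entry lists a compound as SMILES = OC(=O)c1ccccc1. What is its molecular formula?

Walk through each heavy atom and fill implicit hydrogens from standard valence (C 4, N 3, O 2, S 2, halogen 1); for lowercase aromatic atoms, an aromatic c carries 1 H when it has two neighbours and 0 H with three, and aromatic n carries 0 H:
  atom 1: O, bond orders sum to 1 (valence 2) → 1 H
  atom 2: C, bond orders sum to 4 (valence 4) → 0 H
  atom 3: O, bond orders sum to 2 (valence 2) → 0 H
  atom 4: aromatic c, 3 neighbours → 0 H
  atom 5: aromatic c, 2 neighbours → 1 H
  atom 6: aromatic c, 2 neighbours → 1 H
  atom 7: aromatic c, 2 neighbours → 1 H
  atom 8: aromatic c, 2 neighbours → 1 H
  atom 9: aromatic c, 2 neighbours → 1 H
Totals → C:7, H:6, O:2.

C7H6O2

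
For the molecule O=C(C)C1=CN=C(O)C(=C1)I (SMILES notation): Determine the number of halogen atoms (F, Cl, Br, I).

1

Halogen atoms appear at heavy-atom position 11 (1×I).
Other groups present: 1 hydroxyl, 1 ketone.
Halogen count: 1.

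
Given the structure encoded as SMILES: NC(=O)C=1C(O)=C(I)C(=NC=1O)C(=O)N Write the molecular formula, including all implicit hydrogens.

Walk through each heavy atom and fill implicit hydrogens from standard valence (C 4, N 3, O 2, S 2, halogen 1):
  atom 1: N, bond orders sum to 1 (valence 3) → 2 H
  atom 2: C, bond orders sum to 4 (valence 4) → 0 H
  atom 3: O, bond orders sum to 2 (valence 2) → 0 H
  atom 4: C, bond orders sum to 4 (valence 4) → 0 H
  atom 5: C, bond orders sum to 4 (valence 4) → 0 H
  atom 6: O, bond orders sum to 1 (valence 2) → 1 H
  atom 7: C, bond orders sum to 4 (valence 4) → 0 H
  atom 8: I (halogen, monovalent) → 0 H
  atom 9: C, bond orders sum to 4 (valence 4) → 0 H
  atom 10: N, bond orders sum to 3 (valence 3) → 0 H
  atom 11: C, bond orders sum to 4 (valence 4) → 0 H
  atom 12: O, bond orders sum to 1 (valence 2) → 1 H
  atom 13: C, bond orders sum to 4 (valence 4) → 0 H
  atom 14: O, bond orders sum to 2 (valence 2) → 0 H
  atom 15: N, bond orders sum to 1 (valence 3) → 2 H
Totals → C:7, H:6, I:1, N:3, O:4.
In Hill order: C7H6IN3O4.

C7H6IN3O4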